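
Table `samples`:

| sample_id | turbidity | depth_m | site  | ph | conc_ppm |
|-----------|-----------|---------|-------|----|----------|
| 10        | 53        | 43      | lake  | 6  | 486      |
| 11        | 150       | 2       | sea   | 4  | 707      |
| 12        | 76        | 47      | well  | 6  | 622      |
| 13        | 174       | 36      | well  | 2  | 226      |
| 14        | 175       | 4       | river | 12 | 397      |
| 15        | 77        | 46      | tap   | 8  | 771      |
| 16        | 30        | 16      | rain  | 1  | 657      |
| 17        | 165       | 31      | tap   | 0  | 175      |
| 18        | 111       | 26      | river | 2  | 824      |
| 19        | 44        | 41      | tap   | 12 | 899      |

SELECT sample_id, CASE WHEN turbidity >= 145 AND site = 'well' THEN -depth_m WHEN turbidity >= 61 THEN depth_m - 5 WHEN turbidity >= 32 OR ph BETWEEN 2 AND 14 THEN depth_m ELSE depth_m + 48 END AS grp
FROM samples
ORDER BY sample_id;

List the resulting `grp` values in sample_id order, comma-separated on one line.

43, -3, 42, -36, -1, 41, 64, 26, 21, 41

sample_id=10: turbidity >= 32 OR ph BETWEEN 2 AND 14 → 43
sample_id=11: turbidity >= 61 → -3
sample_id=12: turbidity >= 61 → 42
sample_id=13: turbidity >= 145 AND site = 'well' → -36
sample_id=14: turbidity >= 61 → -1
sample_id=15: turbidity >= 61 → 41
sample_id=16: ELSE → 64
sample_id=17: turbidity >= 61 → 26
sample_id=18: turbidity >= 61 → 21
sample_id=19: turbidity >= 32 OR ph BETWEEN 2 AND 14 → 41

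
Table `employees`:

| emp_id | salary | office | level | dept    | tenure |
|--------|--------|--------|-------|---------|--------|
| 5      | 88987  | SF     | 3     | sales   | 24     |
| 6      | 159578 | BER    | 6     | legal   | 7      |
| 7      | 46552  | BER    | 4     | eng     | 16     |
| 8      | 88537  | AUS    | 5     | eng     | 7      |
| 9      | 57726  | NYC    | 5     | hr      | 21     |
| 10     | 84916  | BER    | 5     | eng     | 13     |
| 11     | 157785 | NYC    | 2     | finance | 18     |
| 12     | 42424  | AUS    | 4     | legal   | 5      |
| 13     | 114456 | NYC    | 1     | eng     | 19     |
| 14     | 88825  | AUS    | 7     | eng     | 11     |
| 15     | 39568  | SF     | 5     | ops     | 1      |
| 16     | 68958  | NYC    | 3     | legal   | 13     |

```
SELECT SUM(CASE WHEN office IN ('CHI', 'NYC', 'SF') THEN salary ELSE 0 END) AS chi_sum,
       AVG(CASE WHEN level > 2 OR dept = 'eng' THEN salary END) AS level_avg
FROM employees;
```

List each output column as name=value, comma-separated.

chi_sum=527480, level_avg=80047.9090909091

[chi_sum: office IN ('CHI', 'NYC', 'SF')]
emp_id=5: ✓ → 88987
emp_id=6: ✗
emp_id=7: ✗
emp_id=8: ✗
emp_id=9: ✓ → 57726
emp_id=10: ✗
emp_id=11: ✓ → 157785
emp_id=12: ✗
emp_id=13: ✓ → 114456
emp_id=14: ✗
emp_id=15: ✓ → 39568
emp_id=16: ✓ → 68958
chi_sum = 88987 + 57726 + 157785 + 114456 + 39568 + 68958 = 527480
—
[level_avg: level > 2 OR dept = 'eng']
emp_id=5: ✓ → 88987
emp_id=6: ✓ → 159578
emp_id=7: ✓ → 46552
emp_id=8: ✓ → 88537
emp_id=9: ✓ → 57726
emp_id=10: ✓ → 84916
emp_id=11: ✗
emp_id=12: ✓ → 42424
emp_id=13: ✓ → 114456
emp_id=14: ✓ → 88825
emp_id=15: ✓ → 39568
emp_id=16: ✓ → 68958
level_avg = (88987 + 159578 + 46552 + 88537 + 57726 + 84916 + 42424 + 114456 + 88825 + 39568 + 68958) / 11 = 80047.9090909091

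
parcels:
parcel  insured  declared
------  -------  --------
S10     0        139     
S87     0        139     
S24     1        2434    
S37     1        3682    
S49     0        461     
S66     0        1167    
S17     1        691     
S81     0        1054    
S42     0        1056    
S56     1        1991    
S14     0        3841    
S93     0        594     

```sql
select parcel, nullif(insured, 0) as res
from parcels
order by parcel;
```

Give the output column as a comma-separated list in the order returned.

NULL, NULL, 1, 1, 1, NULL, NULL, 1, NULL, NULL, NULL, NULL

parcel=S10: insured=0 vs 0: equal → NULL
parcel=S14: insured=0 vs 0: equal → NULL
parcel=S17: insured=1 vs 0: differ → 1
parcel=S24: insured=1 vs 0: differ → 1
parcel=S37: insured=1 vs 0: differ → 1
parcel=S42: insured=0 vs 0: equal → NULL
parcel=S49: insured=0 vs 0: equal → NULL
parcel=S56: insured=1 vs 0: differ → 1
parcel=S66: insured=0 vs 0: equal → NULL
parcel=S81: insured=0 vs 0: equal → NULL
parcel=S87: insured=0 vs 0: equal → NULL
parcel=S93: insured=0 vs 0: equal → NULL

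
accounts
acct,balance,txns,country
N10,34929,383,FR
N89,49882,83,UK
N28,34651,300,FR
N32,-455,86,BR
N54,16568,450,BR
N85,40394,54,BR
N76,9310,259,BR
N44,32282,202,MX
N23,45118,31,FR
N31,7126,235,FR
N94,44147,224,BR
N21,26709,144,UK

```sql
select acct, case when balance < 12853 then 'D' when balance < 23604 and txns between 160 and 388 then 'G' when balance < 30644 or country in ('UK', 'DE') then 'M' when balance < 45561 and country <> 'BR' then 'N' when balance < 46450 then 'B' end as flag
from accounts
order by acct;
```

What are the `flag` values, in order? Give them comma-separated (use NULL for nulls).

N, M, N, N, D, D, N, M, D, B, M, B

acct=N10: balance < 45561 and country <> 'BR' → N
acct=N21: balance < 30644 or country in ('UK', 'DE') → M
acct=N23: balance < 45561 and country <> 'BR' → N
acct=N28: balance < 45561 and country <> 'BR' → N
acct=N31: balance < 12853 → D
acct=N32: balance < 12853 → D
acct=N44: balance < 45561 and country <> 'BR' → N
acct=N54: balance < 30644 or country in ('UK', 'DE') → M
acct=N76: balance < 12853 → D
acct=N85: balance < 46450 → B
acct=N89: balance < 30644 or country in ('UK', 'DE') → M
acct=N94: balance < 46450 → B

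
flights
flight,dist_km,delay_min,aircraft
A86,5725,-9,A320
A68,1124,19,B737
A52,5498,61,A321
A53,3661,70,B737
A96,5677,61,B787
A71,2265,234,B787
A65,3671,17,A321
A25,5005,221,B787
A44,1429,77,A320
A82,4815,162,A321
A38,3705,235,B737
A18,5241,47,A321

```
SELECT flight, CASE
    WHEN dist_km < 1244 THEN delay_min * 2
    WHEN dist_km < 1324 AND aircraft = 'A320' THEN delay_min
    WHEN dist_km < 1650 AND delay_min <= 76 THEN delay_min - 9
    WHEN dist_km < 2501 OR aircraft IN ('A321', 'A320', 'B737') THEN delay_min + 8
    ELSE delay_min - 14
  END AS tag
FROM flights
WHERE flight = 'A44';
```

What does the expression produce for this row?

flight = A44: dist_km=1429, delay_min=77, aircraft=A320.
dist_km < 1244 → false
dist_km < 1324 AND aircraft = 'A320' → false
dist_km < 1650 AND delay_min <= 76 → false
dist_km < 2501 OR aircraft IN ('A321', 'A320', 'B737') → true → 85

85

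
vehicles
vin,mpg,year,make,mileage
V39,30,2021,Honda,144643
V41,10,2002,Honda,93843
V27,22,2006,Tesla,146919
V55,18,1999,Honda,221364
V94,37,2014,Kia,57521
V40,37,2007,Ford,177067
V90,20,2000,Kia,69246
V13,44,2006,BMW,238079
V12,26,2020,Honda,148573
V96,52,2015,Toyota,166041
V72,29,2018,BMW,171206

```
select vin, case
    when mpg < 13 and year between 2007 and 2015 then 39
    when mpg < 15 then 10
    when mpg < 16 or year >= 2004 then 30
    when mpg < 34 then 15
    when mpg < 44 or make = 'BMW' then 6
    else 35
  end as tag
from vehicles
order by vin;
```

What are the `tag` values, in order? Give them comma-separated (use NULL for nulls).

30, 30, 30, 30, 30, 10, 15, 30, 15, 30, 30

vin=V12: mpg < 16 or year >= 2004 → 30
vin=V13: mpg < 16 or year >= 2004 → 30
vin=V27: mpg < 16 or year >= 2004 → 30
vin=V39: mpg < 16 or year >= 2004 → 30
vin=V40: mpg < 16 or year >= 2004 → 30
vin=V41: mpg < 15 → 10
vin=V55: mpg < 34 → 15
vin=V72: mpg < 16 or year >= 2004 → 30
vin=V90: mpg < 34 → 15
vin=V94: mpg < 16 or year >= 2004 → 30
vin=V96: mpg < 16 or year >= 2004 → 30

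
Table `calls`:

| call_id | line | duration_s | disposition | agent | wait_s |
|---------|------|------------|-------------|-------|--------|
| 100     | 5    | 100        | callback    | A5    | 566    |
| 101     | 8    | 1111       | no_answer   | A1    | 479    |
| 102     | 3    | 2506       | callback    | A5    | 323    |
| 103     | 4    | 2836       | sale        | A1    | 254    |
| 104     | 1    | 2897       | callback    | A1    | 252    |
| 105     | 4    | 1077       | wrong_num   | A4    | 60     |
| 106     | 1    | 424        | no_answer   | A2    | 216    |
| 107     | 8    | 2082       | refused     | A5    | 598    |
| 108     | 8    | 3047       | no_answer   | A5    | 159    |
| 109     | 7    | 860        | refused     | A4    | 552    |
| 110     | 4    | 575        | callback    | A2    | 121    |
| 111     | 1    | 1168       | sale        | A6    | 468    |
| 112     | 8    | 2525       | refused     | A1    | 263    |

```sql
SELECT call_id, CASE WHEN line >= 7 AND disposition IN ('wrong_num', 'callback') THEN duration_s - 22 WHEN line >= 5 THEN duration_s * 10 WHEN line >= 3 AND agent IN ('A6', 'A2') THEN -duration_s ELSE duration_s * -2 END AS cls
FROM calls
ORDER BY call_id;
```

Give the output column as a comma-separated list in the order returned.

call_id=100: line >= 5 → 1000
call_id=101: line >= 5 → 11110
call_id=102: ELSE → -5012
call_id=103: ELSE → -5672
call_id=104: ELSE → -5794
call_id=105: ELSE → -2154
call_id=106: ELSE → -848
call_id=107: line >= 5 → 20820
call_id=108: line >= 5 → 30470
call_id=109: line >= 5 → 8600
call_id=110: line >= 3 AND agent IN ('A6', 'A2') → -575
call_id=111: ELSE → -2336
call_id=112: line >= 5 → 25250

1000, 11110, -5012, -5672, -5794, -2154, -848, 20820, 30470, 8600, -575, -2336, 25250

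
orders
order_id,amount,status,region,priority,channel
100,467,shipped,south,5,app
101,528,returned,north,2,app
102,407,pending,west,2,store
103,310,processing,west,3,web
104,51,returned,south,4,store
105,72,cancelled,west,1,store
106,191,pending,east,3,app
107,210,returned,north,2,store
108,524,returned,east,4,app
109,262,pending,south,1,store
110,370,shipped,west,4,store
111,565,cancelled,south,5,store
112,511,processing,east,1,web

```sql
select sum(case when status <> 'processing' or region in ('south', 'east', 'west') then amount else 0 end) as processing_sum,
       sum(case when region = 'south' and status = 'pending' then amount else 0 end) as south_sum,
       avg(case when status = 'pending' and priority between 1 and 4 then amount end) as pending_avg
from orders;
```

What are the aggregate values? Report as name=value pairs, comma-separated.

processing_sum=4468, south_sum=262, pending_avg=286.6666666667

[processing_sum: status <> 'processing' or region in ('south', 'east', 'west')]
order_id=100: ✓ → 467
order_id=101: ✓ → 528
order_id=102: ✓ → 407
order_id=103: ✓ → 310
order_id=104: ✓ → 51
order_id=105: ✓ → 72
order_id=106: ✓ → 191
order_id=107: ✓ → 210
order_id=108: ✓ → 524
order_id=109: ✓ → 262
order_id=110: ✓ → 370
order_id=111: ✓ → 565
order_id=112: ✓ → 511
processing_sum = 467 + 528 + 407 + 310 + 51 + 72 + 191 + 210 + 524 + 262 + 370 + 565 + 511 = 4468
—
[south_sum: region = 'south' and status = 'pending']
order_id=100: ✗
order_id=101: ✗
order_id=102: ✗
order_id=103: ✗
order_id=104: ✗
order_id=105: ✗
order_id=106: ✗
order_id=107: ✗
order_id=108: ✗
order_id=109: ✓ → 262
order_id=110: ✗
order_id=111: ✗
order_id=112: ✗
south_sum = 262
—
[pending_avg: status = 'pending' and priority between 1 and 4]
order_id=100: ✗
order_id=101: ✗
order_id=102: ✓ → 407
order_id=103: ✗
order_id=104: ✗
order_id=105: ✗
order_id=106: ✓ → 191
order_id=107: ✗
order_id=108: ✗
order_id=109: ✓ → 262
order_id=110: ✗
order_id=111: ✗
order_id=112: ✗
pending_avg = (407 + 191 + 262) / 3 = 286.6666666667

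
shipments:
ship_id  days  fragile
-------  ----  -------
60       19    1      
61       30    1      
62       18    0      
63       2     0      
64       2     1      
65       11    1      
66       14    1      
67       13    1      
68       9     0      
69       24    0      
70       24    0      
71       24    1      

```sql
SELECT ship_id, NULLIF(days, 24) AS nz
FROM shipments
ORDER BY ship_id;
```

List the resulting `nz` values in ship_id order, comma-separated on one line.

19, 30, 18, 2, 2, 11, 14, 13, 9, NULL, NULL, NULL

ship_id=60: days=19 vs 24: differ → 19
ship_id=61: days=30 vs 24: differ → 30
ship_id=62: days=18 vs 24: differ → 18
ship_id=63: days=2 vs 24: differ → 2
ship_id=64: days=2 vs 24: differ → 2
ship_id=65: days=11 vs 24: differ → 11
ship_id=66: days=14 vs 24: differ → 14
ship_id=67: days=13 vs 24: differ → 13
ship_id=68: days=9 vs 24: differ → 9
ship_id=69: days=24 vs 24: equal → NULL
ship_id=70: days=24 vs 24: equal → NULL
ship_id=71: days=24 vs 24: equal → NULL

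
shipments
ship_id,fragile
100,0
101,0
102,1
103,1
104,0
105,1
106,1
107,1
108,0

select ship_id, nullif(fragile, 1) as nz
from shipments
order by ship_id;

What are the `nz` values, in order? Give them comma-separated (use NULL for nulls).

ship_id=100: fragile=0 vs 1: differ → 0
ship_id=101: fragile=0 vs 1: differ → 0
ship_id=102: fragile=1 vs 1: equal → NULL
ship_id=103: fragile=1 vs 1: equal → NULL
ship_id=104: fragile=0 vs 1: differ → 0
ship_id=105: fragile=1 vs 1: equal → NULL
ship_id=106: fragile=1 vs 1: equal → NULL
ship_id=107: fragile=1 vs 1: equal → NULL
ship_id=108: fragile=0 vs 1: differ → 0

0, 0, NULL, NULL, 0, NULL, NULL, NULL, 0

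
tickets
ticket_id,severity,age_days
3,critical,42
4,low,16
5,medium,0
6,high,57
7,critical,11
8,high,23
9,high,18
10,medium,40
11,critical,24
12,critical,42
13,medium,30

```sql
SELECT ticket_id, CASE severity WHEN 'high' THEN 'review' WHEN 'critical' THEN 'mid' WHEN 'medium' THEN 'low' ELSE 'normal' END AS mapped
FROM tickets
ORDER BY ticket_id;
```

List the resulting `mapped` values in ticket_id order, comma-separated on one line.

ticket_id=3: severity='critical' → mid
ticket_id=4: ELSE → normal
ticket_id=5: severity='medium' → low
ticket_id=6: severity='high' → review
ticket_id=7: severity='critical' → mid
ticket_id=8: severity='high' → review
ticket_id=9: severity='high' → review
ticket_id=10: severity='medium' → low
ticket_id=11: severity='critical' → mid
ticket_id=12: severity='critical' → mid
ticket_id=13: severity='medium' → low

mid, normal, low, review, mid, review, review, low, mid, mid, low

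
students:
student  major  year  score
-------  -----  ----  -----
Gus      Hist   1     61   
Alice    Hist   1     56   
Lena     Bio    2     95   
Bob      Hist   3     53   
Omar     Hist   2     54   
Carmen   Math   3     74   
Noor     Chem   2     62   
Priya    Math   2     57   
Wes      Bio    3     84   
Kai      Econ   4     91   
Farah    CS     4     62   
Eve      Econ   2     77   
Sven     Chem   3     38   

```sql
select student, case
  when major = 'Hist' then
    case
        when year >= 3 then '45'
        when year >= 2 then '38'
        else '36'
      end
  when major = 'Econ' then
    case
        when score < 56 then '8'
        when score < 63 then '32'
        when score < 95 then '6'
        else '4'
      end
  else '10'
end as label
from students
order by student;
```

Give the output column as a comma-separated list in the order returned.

36, 45, 10, 6, 10, 36, 6, 10, 10, 38, 10, 10, 10

student=Alice: major='Hist' → inner[ELSE] → 36
student=Bob: major='Hist' → inner[year >= 3] → 45
student=Carmen: major='Math' → outer ELSE → 10
student=Eve: major='Econ' → inner[score < 95] → 6
student=Farah: major='CS' → outer ELSE → 10
student=Gus: major='Hist' → inner[ELSE] → 36
student=Kai: major='Econ' → inner[score < 95] → 6
student=Lena: major='Bio' → outer ELSE → 10
student=Noor: major='Chem' → outer ELSE → 10
student=Omar: major='Hist' → inner[year >= 2] → 38
student=Priya: major='Math' → outer ELSE → 10
student=Sven: major='Chem' → outer ELSE → 10
student=Wes: major='Bio' → outer ELSE → 10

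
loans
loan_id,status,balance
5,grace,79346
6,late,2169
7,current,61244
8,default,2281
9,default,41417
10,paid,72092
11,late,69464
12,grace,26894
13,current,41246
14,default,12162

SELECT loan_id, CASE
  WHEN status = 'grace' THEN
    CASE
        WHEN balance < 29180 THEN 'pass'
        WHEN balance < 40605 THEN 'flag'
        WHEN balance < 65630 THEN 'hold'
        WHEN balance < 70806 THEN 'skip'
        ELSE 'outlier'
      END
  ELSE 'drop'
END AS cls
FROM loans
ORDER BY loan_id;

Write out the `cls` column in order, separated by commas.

loan_id=5: status='grace' → inner[ELSE] → outlier
loan_id=6: status='late' → outer ELSE → drop
loan_id=7: status='current' → outer ELSE → drop
loan_id=8: status='default' → outer ELSE → drop
loan_id=9: status='default' → outer ELSE → drop
loan_id=10: status='paid' → outer ELSE → drop
loan_id=11: status='late' → outer ELSE → drop
loan_id=12: status='grace' → inner[balance < 29180] → pass
loan_id=13: status='current' → outer ELSE → drop
loan_id=14: status='default' → outer ELSE → drop

outlier, drop, drop, drop, drop, drop, drop, pass, drop, drop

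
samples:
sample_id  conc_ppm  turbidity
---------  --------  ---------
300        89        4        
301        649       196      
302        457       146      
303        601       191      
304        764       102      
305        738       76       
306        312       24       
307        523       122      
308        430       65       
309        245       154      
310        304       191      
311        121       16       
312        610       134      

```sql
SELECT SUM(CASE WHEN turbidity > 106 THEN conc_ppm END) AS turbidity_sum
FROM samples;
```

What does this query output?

3389

sample_id=300: ✗
sample_id=301: ✓ → 649
sample_id=302: ✓ → 457
sample_id=303: ✓ → 601
sample_id=304: ✗
sample_id=305: ✗
sample_id=306: ✗
sample_id=307: ✓ → 523
sample_id=308: ✗
sample_id=309: ✓ → 245
sample_id=310: ✓ → 304
sample_id=311: ✗
sample_id=312: ✓ → 610
turbidity_sum = 649 + 457 + 601 + 523 + 245 + 304 + 610 = 3389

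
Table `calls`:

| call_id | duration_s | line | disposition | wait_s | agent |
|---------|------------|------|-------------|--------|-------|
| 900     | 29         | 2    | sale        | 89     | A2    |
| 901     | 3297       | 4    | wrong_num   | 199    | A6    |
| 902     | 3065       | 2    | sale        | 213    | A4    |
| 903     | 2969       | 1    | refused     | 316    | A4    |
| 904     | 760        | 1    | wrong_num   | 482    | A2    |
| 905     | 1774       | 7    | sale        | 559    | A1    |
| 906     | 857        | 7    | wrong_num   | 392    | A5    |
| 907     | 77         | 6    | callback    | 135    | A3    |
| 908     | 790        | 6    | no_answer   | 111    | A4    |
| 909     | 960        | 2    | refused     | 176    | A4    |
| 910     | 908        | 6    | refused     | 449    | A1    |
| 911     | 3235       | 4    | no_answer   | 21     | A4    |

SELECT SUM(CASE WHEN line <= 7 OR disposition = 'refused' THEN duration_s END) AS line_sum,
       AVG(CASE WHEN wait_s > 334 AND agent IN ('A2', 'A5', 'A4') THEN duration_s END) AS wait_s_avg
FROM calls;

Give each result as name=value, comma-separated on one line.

[line_sum: line <= 7 OR disposition = 'refused']
call_id=900: ✓ → 29
call_id=901: ✓ → 3297
call_id=902: ✓ → 3065
call_id=903: ✓ → 2969
call_id=904: ✓ → 760
call_id=905: ✓ → 1774
call_id=906: ✓ → 857
call_id=907: ✓ → 77
call_id=908: ✓ → 790
call_id=909: ✓ → 960
call_id=910: ✓ → 908
call_id=911: ✓ → 3235
line_sum = 29 + 3297 + 3065 + 2969 + 760 + 1774 + 857 + 77 + 790 + 960 + 908 + 3235 = 18721
—
[wait_s_avg: wait_s > 334 AND agent IN ('A2', 'A5', 'A4')]
call_id=900: ✗
call_id=901: ✗
call_id=902: ✗
call_id=903: ✗
call_id=904: ✓ → 760
call_id=905: ✗
call_id=906: ✓ → 857
call_id=907: ✗
call_id=908: ✗
call_id=909: ✗
call_id=910: ✗
call_id=911: ✗
wait_s_avg = (760 + 857) / 2 = 808.5

line_sum=18721, wait_s_avg=808.5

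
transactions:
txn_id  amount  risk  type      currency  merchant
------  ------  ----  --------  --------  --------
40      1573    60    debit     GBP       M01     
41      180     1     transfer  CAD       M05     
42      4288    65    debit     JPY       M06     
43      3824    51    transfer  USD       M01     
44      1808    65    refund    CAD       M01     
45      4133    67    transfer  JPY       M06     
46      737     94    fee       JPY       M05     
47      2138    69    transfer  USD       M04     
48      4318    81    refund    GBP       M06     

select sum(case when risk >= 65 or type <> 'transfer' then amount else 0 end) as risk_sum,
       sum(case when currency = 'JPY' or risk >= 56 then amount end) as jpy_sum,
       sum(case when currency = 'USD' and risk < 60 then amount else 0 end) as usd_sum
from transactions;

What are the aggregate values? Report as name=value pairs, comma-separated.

risk_sum=18995, jpy_sum=18995, usd_sum=3824

[risk_sum: risk >= 65 or type <> 'transfer']
txn_id=40: ✓ → 1573
txn_id=41: ✗
txn_id=42: ✓ → 4288
txn_id=43: ✗
txn_id=44: ✓ → 1808
txn_id=45: ✓ → 4133
txn_id=46: ✓ → 737
txn_id=47: ✓ → 2138
txn_id=48: ✓ → 4318
risk_sum = 1573 + 4288 + 1808 + 4133 + 737 + 2138 + 4318 = 18995
—
[jpy_sum: currency = 'JPY' or risk >= 56]
txn_id=40: ✓ → 1573
txn_id=41: ✗
txn_id=42: ✓ → 4288
txn_id=43: ✗
txn_id=44: ✓ → 1808
txn_id=45: ✓ → 4133
txn_id=46: ✓ → 737
txn_id=47: ✓ → 2138
txn_id=48: ✓ → 4318
jpy_sum = 1573 + 4288 + 1808 + 4133 + 737 + 2138 + 4318 = 18995
—
[usd_sum: currency = 'USD' and risk < 60]
txn_id=40: ✗
txn_id=41: ✗
txn_id=42: ✗
txn_id=43: ✓ → 3824
txn_id=44: ✗
txn_id=45: ✗
txn_id=46: ✗
txn_id=47: ✗
txn_id=48: ✗
usd_sum = 3824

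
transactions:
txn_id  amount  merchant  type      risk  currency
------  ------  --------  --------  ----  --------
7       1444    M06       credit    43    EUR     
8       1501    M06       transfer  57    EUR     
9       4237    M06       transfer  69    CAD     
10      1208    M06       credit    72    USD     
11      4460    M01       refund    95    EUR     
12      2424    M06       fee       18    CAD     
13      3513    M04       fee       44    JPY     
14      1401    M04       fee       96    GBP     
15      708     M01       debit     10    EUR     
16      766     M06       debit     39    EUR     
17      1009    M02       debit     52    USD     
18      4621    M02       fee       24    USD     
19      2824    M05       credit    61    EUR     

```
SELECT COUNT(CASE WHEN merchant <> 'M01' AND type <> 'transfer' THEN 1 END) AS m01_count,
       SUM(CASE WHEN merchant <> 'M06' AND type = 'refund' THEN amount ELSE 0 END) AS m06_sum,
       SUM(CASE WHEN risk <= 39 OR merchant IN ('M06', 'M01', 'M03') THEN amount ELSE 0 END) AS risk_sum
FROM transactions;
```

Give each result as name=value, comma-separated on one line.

[m01_count: merchant <> 'M01' AND type <> 'transfer']
txn_id=7: ✓ → 1
txn_id=8: ✗
txn_id=9: ✗
txn_id=10: ✓ → 1
txn_id=11: ✗
txn_id=12: ✓ → 1
txn_id=13: ✓ → 1
txn_id=14: ✓ → 1
txn_id=15: ✗
txn_id=16: ✓ → 1
txn_id=17: ✓ → 1
txn_id=18: ✓ → 1
txn_id=19: ✓ → 1
m01_count = COUNT(1, 1, 1, 1, 1, 1, 1, 1, 1) = 9
—
[m06_sum: merchant <> 'M06' AND type = 'refund']
txn_id=7: ✗
txn_id=8: ✗
txn_id=9: ✗
txn_id=10: ✗
txn_id=11: ✓ → 4460
txn_id=12: ✗
txn_id=13: ✗
txn_id=14: ✗
txn_id=15: ✗
txn_id=16: ✗
txn_id=17: ✗
txn_id=18: ✗
txn_id=19: ✗
m06_sum = 4460
—
[risk_sum: risk <= 39 OR merchant IN ('M06', 'M01', 'M03')]
txn_id=7: ✓ → 1444
txn_id=8: ✓ → 1501
txn_id=9: ✓ → 4237
txn_id=10: ✓ → 1208
txn_id=11: ✓ → 4460
txn_id=12: ✓ → 2424
txn_id=13: ✗
txn_id=14: ✗
txn_id=15: ✓ → 708
txn_id=16: ✓ → 766
txn_id=17: ✗
txn_id=18: ✓ → 4621
txn_id=19: ✗
risk_sum = 1444 + 1501 + 4237 + 1208 + 4460 + 2424 + 708 + 766 + 4621 = 21369

m01_count=9, m06_sum=4460, risk_sum=21369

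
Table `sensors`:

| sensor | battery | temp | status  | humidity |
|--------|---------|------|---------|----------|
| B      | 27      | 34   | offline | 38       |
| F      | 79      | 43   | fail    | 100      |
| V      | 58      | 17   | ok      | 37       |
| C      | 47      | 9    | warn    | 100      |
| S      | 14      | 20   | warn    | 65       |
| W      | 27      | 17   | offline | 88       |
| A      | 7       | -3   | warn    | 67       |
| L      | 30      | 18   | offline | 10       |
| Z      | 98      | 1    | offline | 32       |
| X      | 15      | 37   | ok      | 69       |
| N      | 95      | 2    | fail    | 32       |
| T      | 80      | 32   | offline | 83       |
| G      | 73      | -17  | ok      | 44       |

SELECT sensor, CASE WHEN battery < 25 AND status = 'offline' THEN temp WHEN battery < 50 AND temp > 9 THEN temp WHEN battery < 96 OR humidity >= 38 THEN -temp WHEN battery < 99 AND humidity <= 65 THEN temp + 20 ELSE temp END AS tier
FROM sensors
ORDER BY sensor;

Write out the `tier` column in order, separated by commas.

3, 34, -9, -43, 17, 18, -2, 20, -32, -17, 17, 37, 21

sensor=A: battery < 96 OR humidity >= 38 → 3
sensor=B: battery < 50 AND temp > 9 → 34
sensor=C: battery < 96 OR humidity >= 38 → -9
sensor=F: battery < 96 OR humidity >= 38 → -43
sensor=G: battery < 96 OR humidity >= 38 → 17
sensor=L: battery < 50 AND temp > 9 → 18
sensor=N: battery < 96 OR humidity >= 38 → -2
sensor=S: battery < 50 AND temp > 9 → 20
sensor=T: battery < 96 OR humidity >= 38 → -32
sensor=V: battery < 96 OR humidity >= 38 → -17
sensor=W: battery < 50 AND temp > 9 → 17
sensor=X: battery < 50 AND temp > 9 → 37
sensor=Z: battery < 99 AND humidity <= 65 → 21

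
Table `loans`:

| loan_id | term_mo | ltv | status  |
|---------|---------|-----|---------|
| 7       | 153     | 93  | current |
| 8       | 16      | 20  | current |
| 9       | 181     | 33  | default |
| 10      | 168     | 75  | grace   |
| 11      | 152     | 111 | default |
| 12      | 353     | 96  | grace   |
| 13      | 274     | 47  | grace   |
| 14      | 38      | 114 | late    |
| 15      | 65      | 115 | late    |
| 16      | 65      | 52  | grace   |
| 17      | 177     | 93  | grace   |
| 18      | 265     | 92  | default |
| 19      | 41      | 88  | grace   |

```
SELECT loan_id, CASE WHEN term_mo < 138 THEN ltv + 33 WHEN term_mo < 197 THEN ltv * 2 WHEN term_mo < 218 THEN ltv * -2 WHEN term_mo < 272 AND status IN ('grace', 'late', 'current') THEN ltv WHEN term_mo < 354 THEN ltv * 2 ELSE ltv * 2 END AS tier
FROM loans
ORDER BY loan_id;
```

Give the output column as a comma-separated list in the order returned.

186, 53, 66, 150, 222, 192, 94, 147, 148, 85, 186, 184, 121

loan_id=7: term_mo < 197 → 186
loan_id=8: term_mo < 138 → 53
loan_id=9: term_mo < 197 → 66
loan_id=10: term_mo < 197 → 150
loan_id=11: term_mo < 197 → 222
loan_id=12: term_mo < 354 → 192
loan_id=13: term_mo < 354 → 94
loan_id=14: term_mo < 138 → 147
loan_id=15: term_mo < 138 → 148
loan_id=16: term_mo < 138 → 85
loan_id=17: term_mo < 197 → 186
loan_id=18: term_mo < 354 → 184
loan_id=19: term_mo < 138 → 121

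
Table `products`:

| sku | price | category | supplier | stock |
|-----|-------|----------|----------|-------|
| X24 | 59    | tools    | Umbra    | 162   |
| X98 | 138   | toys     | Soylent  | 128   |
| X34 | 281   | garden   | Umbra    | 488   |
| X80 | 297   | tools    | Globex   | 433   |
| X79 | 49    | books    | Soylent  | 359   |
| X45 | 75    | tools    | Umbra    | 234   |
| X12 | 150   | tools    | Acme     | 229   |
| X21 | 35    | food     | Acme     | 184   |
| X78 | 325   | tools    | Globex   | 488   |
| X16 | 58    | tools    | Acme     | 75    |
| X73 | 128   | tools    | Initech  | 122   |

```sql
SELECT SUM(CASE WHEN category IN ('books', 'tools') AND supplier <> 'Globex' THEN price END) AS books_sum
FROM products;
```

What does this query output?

sku=X24: ✓ → 59
sku=X98: ✗
sku=X34: ✗
sku=X80: ✗
sku=X79: ✓ → 49
sku=X45: ✓ → 75
sku=X12: ✓ → 150
sku=X21: ✗
sku=X78: ✗
sku=X16: ✓ → 58
sku=X73: ✓ → 128
books_sum = 59 + 49 + 75 + 150 + 58 + 128 = 519

519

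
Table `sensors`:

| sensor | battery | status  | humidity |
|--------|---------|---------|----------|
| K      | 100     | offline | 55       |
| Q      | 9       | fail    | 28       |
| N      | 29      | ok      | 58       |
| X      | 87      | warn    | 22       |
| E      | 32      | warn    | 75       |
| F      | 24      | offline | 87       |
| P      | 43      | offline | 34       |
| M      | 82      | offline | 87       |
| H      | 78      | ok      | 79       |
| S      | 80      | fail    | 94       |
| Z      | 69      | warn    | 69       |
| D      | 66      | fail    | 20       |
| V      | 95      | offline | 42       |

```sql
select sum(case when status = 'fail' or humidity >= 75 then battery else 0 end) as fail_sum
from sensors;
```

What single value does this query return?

371

sensor=K: ✗
sensor=Q: ✓ → 9
sensor=N: ✗
sensor=X: ✗
sensor=E: ✓ → 32
sensor=F: ✓ → 24
sensor=P: ✗
sensor=M: ✓ → 82
sensor=H: ✓ → 78
sensor=S: ✓ → 80
sensor=Z: ✗
sensor=D: ✓ → 66
sensor=V: ✗
fail_sum = 9 + 32 + 24 + 82 + 78 + 80 + 66 = 371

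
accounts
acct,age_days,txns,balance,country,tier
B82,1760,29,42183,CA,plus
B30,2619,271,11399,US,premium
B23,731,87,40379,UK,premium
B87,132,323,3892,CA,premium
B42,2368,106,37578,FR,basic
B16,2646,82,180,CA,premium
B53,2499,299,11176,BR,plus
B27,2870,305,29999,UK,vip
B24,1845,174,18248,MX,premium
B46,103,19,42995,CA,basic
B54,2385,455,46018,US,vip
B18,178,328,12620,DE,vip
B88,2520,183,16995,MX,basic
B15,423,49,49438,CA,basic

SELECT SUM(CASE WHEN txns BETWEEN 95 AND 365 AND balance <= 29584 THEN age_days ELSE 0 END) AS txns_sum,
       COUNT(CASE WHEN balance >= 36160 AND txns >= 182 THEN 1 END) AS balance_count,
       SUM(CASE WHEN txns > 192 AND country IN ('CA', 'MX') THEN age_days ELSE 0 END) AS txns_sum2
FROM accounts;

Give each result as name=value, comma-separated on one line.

txns_sum=9793, balance_count=1, txns_sum2=132

[txns_sum: txns BETWEEN 95 AND 365 AND balance <= 29584]
acct=B82: ✗
acct=B30: ✓ → 2619
acct=B23: ✗
acct=B87: ✓ → 132
acct=B42: ✗
acct=B16: ✗
acct=B53: ✓ → 2499
acct=B27: ✗
acct=B24: ✓ → 1845
acct=B46: ✗
acct=B54: ✗
acct=B18: ✓ → 178
acct=B88: ✓ → 2520
acct=B15: ✗
txns_sum = 2619 + 132 + 2499 + 1845 + 178 + 2520 = 9793
—
[balance_count: balance >= 36160 AND txns >= 182]
acct=B82: ✗
acct=B30: ✗
acct=B23: ✗
acct=B87: ✗
acct=B42: ✗
acct=B16: ✗
acct=B53: ✗
acct=B27: ✗
acct=B24: ✗
acct=B46: ✗
acct=B54: ✓ → 1
acct=B18: ✗
acct=B88: ✗
acct=B15: ✗
balance_count = COUNT(1) = 1
—
[txns_sum2: txns > 192 AND country IN ('CA', 'MX')]
acct=B82: ✗
acct=B30: ✗
acct=B23: ✗
acct=B87: ✓ → 132
acct=B42: ✗
acct=B16: ✗
acct=B53: ✗
acct=B27: ✗
acct=B24: ✗
acct=B46: ✗
acct=B54: ✗
acct=B18: ✗
acct=B88: ✗
acct=B15: ✗
txns_sum2 = 132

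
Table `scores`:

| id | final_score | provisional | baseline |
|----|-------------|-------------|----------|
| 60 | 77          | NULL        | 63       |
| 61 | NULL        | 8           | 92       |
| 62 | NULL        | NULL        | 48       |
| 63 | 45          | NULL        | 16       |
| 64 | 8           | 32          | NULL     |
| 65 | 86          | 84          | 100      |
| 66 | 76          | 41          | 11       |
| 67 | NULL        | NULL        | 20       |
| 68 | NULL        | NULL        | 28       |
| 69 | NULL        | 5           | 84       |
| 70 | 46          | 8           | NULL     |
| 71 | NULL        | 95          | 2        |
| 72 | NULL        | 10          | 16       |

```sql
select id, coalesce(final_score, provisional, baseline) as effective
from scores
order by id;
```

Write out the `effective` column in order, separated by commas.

77, 8, 48, 45, 8, 86, 76, 20, 28, 5, 46, 95, 10

id=60: final_score=77 → 77
id=61: final_score=NULL, provisional=8 → 8
id=62: final_score=NULL, provisional=NULL, baseline=48 → 48
id=63: final_score=45 → 45
id=64: final_score=8 → 8
id=65: final_score=86 → 86
id=66: final_score=76 → 76
id=67: final_score=NULL, provisional=NULL, baseline=20 → 20
id=68: final_score=NULL, provisional=NULL, baseline=28 → 28
id=69: final_score=NULL, provisional=5 → 5
id=70: final_score=46 → 46
id=71: final_score=NULL, provisional=95 → 95
id=72: final_score=NULL, provisional=10 → 10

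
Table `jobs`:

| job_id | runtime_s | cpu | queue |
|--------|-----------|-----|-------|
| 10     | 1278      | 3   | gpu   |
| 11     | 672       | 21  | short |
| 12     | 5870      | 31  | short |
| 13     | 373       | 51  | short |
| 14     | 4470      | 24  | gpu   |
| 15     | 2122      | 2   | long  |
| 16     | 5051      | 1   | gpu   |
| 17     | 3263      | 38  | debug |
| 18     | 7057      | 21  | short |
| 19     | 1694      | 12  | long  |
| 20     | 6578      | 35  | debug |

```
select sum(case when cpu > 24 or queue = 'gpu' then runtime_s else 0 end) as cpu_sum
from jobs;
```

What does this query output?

26883

job_id=10: ✓ → 1278
job_id=11: ✗
job_id=12: ✓ → 5870
job_id=13: ✓ → 373
job_id=14: ✓ → 4470
job_id=15: ✗
job_id=16: ✓ → 5051
job_id=17: ✓ → 3263
job_id=18: ✗
job_id=19: ✗
job_id=20: ✓ → 6578
cpu_sum = 1278 + 5870 + 373 + 4470 + 5051 + 3263 + 6578 = 26883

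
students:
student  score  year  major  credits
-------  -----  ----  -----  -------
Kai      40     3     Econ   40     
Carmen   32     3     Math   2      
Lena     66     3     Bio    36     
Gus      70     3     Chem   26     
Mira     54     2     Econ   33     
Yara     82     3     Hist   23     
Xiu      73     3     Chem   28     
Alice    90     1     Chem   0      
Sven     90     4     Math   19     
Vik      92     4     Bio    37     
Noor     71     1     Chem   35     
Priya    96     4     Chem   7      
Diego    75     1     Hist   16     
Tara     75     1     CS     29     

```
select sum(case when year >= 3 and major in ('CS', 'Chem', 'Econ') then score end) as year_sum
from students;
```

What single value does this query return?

student=Kai: ✓ → 40
student=Carmen: ✗
student=Lena: ✗
student=Gus: ✓ → 70
student=Mira: ✗
student=Yara: ✗
student=Xiu: ✓ → 73
student=Alice: ✗
student=Sven: ✗
student=Vik: ✗
student=Noor: ✗
student=Priya: ✓ → 96
student=Diego: ✗
student=Tara: ✗
year_sum = 40 + 70 + 73 + 96 = 279

279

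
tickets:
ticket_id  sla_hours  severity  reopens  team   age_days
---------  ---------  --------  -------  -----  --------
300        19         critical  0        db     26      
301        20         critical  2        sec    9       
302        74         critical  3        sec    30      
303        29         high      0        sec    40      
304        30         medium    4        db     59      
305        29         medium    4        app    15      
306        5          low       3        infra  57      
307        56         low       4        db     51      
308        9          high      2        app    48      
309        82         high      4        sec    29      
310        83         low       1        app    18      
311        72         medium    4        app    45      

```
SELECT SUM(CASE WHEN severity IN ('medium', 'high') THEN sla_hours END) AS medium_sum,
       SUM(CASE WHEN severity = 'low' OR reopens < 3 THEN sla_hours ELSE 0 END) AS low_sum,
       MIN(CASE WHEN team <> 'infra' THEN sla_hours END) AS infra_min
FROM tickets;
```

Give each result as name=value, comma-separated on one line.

medium_sum=251, low_sum=221, infra_min=9

[medium_sum: severity IN ('medium', 'high')]
ticket_id=300: ✗
ticket_id=301: ✗
ticket_id=302: ✗
ticket_id=303: ✓ → 29
ticket_id=304: ✓ → 30
ticket_id=305: ✓ → 29
ticket_id=306: ✗
ticket_id=307: ✗
ticket_id=308: ✓ → 9
ticket_id=309: ✓ → 82
ticket_id=310: ✗
ticket_id=311: ✓ → 72
medium_sum = 29 + 30 + 29 + 9 + 82 + 72 = 251
—
[low_sum: severity = 'low' OR reopens < 3]
ticket_id=300: ✓ → 19
ticket_id=301: ✓ → 20
ticket_id=302: ✗
ticket_id=303: ✓ → 29
ticket_id=304: ✗
ticket_id=305: ✗
ticket_id=306: ✓ → 5
ticket_id=307: ✓ → 56
ticket_id=308: ✓ → 9
ticket_id=309: ✗
ticket_id=310: ✓ → 83
ticket_id=311: ✗
low_sum = 19 + 20 + 29 + 5 + 56 + 9 + 83 = 221
—
[infra_min: team <> 'infra']
ticket_id=300: ✓ → 19
ticket_id=301: ✓ → 20
ticket_id=302: ✓ → 74
ticket_id=303: ✓ → 29
ticket_id=304: ✓ → 30
ticket_id=305: ✓ → 29
ticket_id=306: ✗
ticket_id=307: ✓ → 56
ticket_id=308: ✓ → 9
ticket_id=309: ✓ → 82
ticket_id=310: ✓ → 83
ticket_id=311: ✓ → 72
infra_min = MIN(19, 20, 74, 29, 30, 29, 56, 9, 82, 83, 72) = 9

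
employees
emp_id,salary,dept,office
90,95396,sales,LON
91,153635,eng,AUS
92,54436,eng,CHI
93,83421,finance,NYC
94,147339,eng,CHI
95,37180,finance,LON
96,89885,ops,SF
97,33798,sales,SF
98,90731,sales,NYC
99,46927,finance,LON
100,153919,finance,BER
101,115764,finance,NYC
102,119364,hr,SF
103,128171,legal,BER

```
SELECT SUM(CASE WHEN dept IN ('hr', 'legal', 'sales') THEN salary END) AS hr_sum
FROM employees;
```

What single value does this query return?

emp_id=90: ✓ → 95396
emp_id=91: ✗
emp_id=92: ✗
emp_id=93: ✗
emp_id=94: ✗
emp_id=95: ✗
emp_id=96: ✗
emp_id=97: ✓ → 33798
emp_id=98: ✓ → 90731
emp_id=99: ✗
emp_id=100: ✗
emp_id=101: ✗
emp_id=102: ✓ → 119364
emp_id=103: ✓ → 128171
hr_sum = 95396 + 33798 + 90731 + 119364 + 128171 = 467460

467460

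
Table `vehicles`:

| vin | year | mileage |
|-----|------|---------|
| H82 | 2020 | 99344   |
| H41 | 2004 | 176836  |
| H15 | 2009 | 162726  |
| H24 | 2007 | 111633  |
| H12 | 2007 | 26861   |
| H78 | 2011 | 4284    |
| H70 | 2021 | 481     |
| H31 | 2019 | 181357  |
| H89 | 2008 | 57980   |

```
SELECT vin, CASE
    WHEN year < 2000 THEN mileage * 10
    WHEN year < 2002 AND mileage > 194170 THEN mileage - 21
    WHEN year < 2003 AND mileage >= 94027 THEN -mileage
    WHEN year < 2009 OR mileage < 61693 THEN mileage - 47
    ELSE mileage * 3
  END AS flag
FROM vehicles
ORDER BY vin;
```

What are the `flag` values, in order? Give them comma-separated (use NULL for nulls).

vin=H12: year < 2009 OR mileage < 61693 → 26814
vin=H15: ELSE → 488178
vin=H24: year < 2009 OR mileage < 61693 → 111586
vin=H31: ELSE → 544071
vin=H41: year < 2009 OR mileage < 61693 → 176789
vin=H70: year < 2009 OR mileage < 61693 → 434
vin=H78: year < 2009 OR mileage < 61693 → 4237
vin=H82: ELSE → 298032
vin=H89: year < 2009 OR mileage < 61693 → 57933

26814, 488178, 111586, 544071, 176789, 434, 4237, 298032, 57933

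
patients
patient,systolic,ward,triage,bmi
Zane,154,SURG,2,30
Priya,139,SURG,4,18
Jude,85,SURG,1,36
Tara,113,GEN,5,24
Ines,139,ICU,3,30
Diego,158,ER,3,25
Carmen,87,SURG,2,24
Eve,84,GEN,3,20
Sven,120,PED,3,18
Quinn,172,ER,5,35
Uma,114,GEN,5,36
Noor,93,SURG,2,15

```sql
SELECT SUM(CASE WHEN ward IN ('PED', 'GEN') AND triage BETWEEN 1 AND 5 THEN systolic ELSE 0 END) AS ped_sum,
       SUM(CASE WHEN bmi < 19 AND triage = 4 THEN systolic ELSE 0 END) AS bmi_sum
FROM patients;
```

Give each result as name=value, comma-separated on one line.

[ped_sum: ward IN ('PED', 'GEN') AND triage BETWEEN 1 AND 5]
patient=Zane: ✗
patient=Priya: ✗
patient=Jude: ✗
patient=Tara: ✓ → 113
patient=Ines: ✗
patient=Diego: ✗
patient=Carmen: ✗
patient=Eve: ✓ → 84
patient=Sven: ✓ → 120
patient=Quinn: ✗
patient=Uma: ✓ → 114
patient=Noor: ✗
ped_sum = 113 + 84 + 120 + 114 = 431
—
[bmi_sum: bmi < 19 AND triage = 4]
patient=Zane: ✗
patient=Priya: ✓ → 139
patient=Jude: ✗
patient=Tara: ✗
patient=Ines: ✗
patient=Diego: ✗
patient=Carmen: ✗
patient=Eve: ✗
patient=Sven: ✗
patient=Quinn: ✗
patient=Uma: ✗
patient=Noor: ✗
bmi_sum = 139

ped_sum=431, bmi_sum=139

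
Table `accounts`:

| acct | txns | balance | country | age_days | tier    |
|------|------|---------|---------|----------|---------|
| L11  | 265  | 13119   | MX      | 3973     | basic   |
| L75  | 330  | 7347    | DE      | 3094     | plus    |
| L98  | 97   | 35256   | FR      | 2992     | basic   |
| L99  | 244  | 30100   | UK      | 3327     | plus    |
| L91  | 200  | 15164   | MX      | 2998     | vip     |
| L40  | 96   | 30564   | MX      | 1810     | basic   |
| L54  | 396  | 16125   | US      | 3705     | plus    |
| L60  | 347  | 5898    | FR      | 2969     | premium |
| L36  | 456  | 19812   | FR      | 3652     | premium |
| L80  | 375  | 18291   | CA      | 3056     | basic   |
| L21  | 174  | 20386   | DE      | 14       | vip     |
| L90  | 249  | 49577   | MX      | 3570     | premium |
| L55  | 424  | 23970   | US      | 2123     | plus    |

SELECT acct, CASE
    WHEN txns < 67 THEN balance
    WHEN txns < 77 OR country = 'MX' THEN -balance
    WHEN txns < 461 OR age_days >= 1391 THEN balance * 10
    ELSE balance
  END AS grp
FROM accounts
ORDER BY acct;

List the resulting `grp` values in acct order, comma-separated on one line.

acct=L11: txns < 77 OR country = 'MX' → -13119
acct=L21: txns < 461 OR age_days >= 1391 → 203860
acct=L36: txns < 461 OR age_days >= 1391 → 198120
acct=L40: txns < 77 OR country = 'MX' → -30564
acct=L54: txns < 461 OR age_days >= 1391 → 161250
acct=L55: txns < 461 OR age_days >= 1391 → 239700
acct=L60: txns < 461 OR age_days >= 1391 → 58980
acct=L75: txns < 461 OR age_days >= 1391 → 73470
acct=L80: txns < 461 OR age_days >= 1391 → 182910
acct=L90: txns < 77 OR country = 'MX' → -49577
acct=L91: txns < 77 OR country = 'MX' → -15164
acct=L98: txns < 461 OR age_days >= 1391 → 352560
acct=L99: txns < 461 OR age_days >= 1391 → 301000

-13119, 203860, 198120, -30564, 161250, 239700, 58980, 73470, 182910, -49577, -15164, 352560, 301000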